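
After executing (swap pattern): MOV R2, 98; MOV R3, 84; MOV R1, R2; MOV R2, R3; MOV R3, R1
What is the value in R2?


Register state trace (swap pattern):
  MOV R2, 98  → R2 = 98
  MOV R3, 84  → R3 = 84
  MOV R1, R2  → R1 = 98  (save R2)
  MOV R2, R3  → R2 = 84  (R2 gets R3's value)
  MOV R3, R1  → R3 = 98  (R3 gets saved value)
Final: R2 = 84

84


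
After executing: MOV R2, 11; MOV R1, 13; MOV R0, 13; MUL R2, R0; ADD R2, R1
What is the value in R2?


Register state trace:
  MOV R2, 11  → R2 = 11
  MOV R1, 13  → R1 = 13
  MOV R0, 13  → R0 = 13
  MUL R2, R0  → R2 = 11 * 13 = 143
  ADD R2, R1  → R2 = 143 + 13 = 156
Final: R2 = 156

156


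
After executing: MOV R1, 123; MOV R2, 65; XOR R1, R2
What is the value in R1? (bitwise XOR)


Register state trace:
  MOV R1, 123  → R1 = 123 (0b01111011)
  MOV R2, 65  → R2 = 65 (0b01000001)
  XOR R1, R2  → R1 = 123 XOR 65 = 58 (0b00111010)
Final: R1 = 58

58


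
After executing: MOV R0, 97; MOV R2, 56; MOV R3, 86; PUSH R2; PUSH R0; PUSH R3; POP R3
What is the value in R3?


Stack trace (top is rightmost):
  MOV R0, 97  → R0 = 97
  MOV R2, 56  → R2 = 56
  MOV R3, 86  → R3 = 86
  PUSH R2  → stack: [56]
  PUSH R0  → stack: [56, 97]
  PUSH R3  → stack: [56, 97, 86]
  POP R3  → R3 = 86, stack: [56, 97]
Final: R3 = 86

86


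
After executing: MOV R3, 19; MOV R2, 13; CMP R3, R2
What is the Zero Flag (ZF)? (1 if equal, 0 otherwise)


Register state trace:
  MOV R3, 19  → R3 = 19
  MOV R2, 13  → R2 = 13
  CMP R3, R2  → computes 19 - 13 = 6
  Result is nonzero, so values are not equal
ZF = 0

0


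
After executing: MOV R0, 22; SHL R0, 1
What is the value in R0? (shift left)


Register state trace:
  MOV R0, 22  → R0 = 22
  SHL R0, 1  → R0 = 22 << 1 = 22 * 2^1 = 44
Final: R0 = 44

44


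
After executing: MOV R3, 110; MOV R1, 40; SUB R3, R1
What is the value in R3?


Register state trace:
  MOV R3, 110  → R3 = 110
  MOV R1, 40  → R1 = 40
  SUB R3, R1  → R3 = 110 - 40 = 70
Final: R3 = 70

70


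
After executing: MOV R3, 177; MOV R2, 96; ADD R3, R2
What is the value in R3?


Register state trace:
  MOV R3, 177  → R3 = 177
  MOV R2, 96  → R2 = 96
  ADD R3, R2  → R3 = 177 + 96 = 273
Final: R3 = 273

273


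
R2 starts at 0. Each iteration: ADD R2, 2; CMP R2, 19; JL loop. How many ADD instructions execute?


Loop trace (R2 starts at 0, target 19, step 2):
  ADD #1: R2 = 0 + 2 = 2  → 2 < 19, loop
  ADD #2: R2 = 2 + 2 = 4  → 4 < 19, loop
  ADD #3: R2 = 4 + 2 = 6  → 6 < 19, loop
  ADD #4: R2 = 6 + 2 = 8  → 8 < 19, loop
  ADD #5: R2 = 8 + 2 = 10  → 10 < 19, loop
  ADD #6: R2 = 10 + 2 = 12  → 12 < 19, loop
  ADD #7: R2 = 12 + 2 = 14  → 14 < 19, loop
  ADD #8: R2 = 14 + 2 = 16  → 16 < 19, loop
  ADD #9: R2 = 16 + 2 = 18  → 18 < 19, loop
  ADD #10: R2 = 18 + 2 = 20  → 20 >= 19, exit
Total ADD instructions: 10

10


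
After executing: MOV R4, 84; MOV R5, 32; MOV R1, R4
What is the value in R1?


Register state trace:
  MOV R4, 84  → R4 = 84
  MOV R5, 32  → R5 = 32
  MOV R1, R4  → R1 = 84
Final: R1 = 84

84


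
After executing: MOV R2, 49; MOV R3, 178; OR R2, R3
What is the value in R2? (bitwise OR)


Register state trace:
  MOV R2, 49  → R2 = 49 (0b00110001)
  MOV R3, 178  → R3 = 178 (0b10110010)
  OR R2, R3   → R2 = 49 OR 178 = 179 (0b10110011)
Final: R2 = 179

179


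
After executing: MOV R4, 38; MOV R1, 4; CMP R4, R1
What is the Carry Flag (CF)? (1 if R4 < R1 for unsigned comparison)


Register state trace:
  MOV R4, 38  → R4 = 38
  MOV R1, 4  → R1 = 4
  CMP R4, R1  → unsigned 38 - 4: no borrow
  38 >= 4, so CF = 0
CF = 0

0


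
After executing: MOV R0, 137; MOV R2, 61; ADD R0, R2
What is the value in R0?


Register state trace:
  MOV R0, 137  → R0 = 137
  MOV R2, 61  → R2 = 61
  ADD R0, R2  → R0 = 137 + 61 = 198
Final: R0 = 198

198


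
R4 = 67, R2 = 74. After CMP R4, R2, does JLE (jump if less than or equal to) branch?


Trace:
  R4 = 67, R2 = 74
  CMP R4, R2  → compares 67 vs 74
  JLE checks: is 67 less than or equal to 74?
  67 < 74, so condition is true
Branch taken: Yes

Yes


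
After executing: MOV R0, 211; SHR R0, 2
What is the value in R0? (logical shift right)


Register state trace:
  MOV R0, 211  → R0 = 211
  SHR R0, 2  → R0 = 211 >> 2 = 211 // 2^2 = 52
Final: R0 = 52

52


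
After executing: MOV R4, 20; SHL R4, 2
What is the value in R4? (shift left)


Register state trace:
  MOV R4, 20  → R4 = 20
  SHL R4, 2  → R4 = 20 << 2 = 20 * 2^2 = 80
Final: R4 = 80

80


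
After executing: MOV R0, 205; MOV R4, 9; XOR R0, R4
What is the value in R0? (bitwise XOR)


Register state trace:
  MOV R0, 205  → R0 = 205 (0b11001101)
  MOV R4, 9  → R4 = 9 (0b00001001)
  XOR R0, R4  → R0 = 205 XOR 9 = 196 (0b11000100)
Final: R0 = 196

196


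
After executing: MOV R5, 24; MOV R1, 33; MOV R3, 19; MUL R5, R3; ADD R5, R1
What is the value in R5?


Register state trace:
  MOV R5, 24  → R5 = 24
  MOV R1, 33  → R1 = 33
  MOV R3, 19  → R3 = 19
  MUL R5, R3  → R5 = 24 * 19 = 456
  ADD R5, R1  → R5 = 456 + 33 = 489
Final: R5 = 489

489


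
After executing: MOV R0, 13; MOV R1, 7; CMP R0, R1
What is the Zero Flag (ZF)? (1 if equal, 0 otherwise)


Register state trace:
  MOV R0, 13  → R0 = 13
  MOV R1, 7  → R1 = 7
  CMP R0, R1  → computes 13 - 7 = 6
  Result is nonzero, so values are not equal
ZF = 0

0


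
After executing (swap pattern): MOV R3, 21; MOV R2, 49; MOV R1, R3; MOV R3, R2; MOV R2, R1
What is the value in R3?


Register state trace (swap pattern):
  MOV R3, 21  → R3 = 21
  MOV R2, 49  → R2 = 49
  MOV R1, R3  → R1 = 21  (save R3)
  MOV R3, R2  → R3 = 49  (R3 gets R2's value)
  MOV R2, R1  → R2 = 21  (R2 gets saved value)
Final: R3 = 49

49


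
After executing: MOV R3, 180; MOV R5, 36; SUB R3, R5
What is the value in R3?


Register state trace:
  MOV R3, 180  → R3 = 180
  MOV R5, 36  → R5 = 36
  SUB R3, R5  → R3 = 180 - 36 = 144
Final: R3 = 144

144


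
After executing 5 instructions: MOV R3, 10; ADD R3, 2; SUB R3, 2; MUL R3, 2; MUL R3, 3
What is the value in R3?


Register state trace:
  MOV R3, 10  → R3 = 10
  ADD R3, 2  → R3 = 10 + 2 = 12
  SUB R3, 2  → R3 = 12 - 2 = 10
  MUL R3, 2  → R3 = 10 * 2 = 20
  MUL R3, 3  → R3 = 20 * 3 = 60
Final: R3 = 60

60


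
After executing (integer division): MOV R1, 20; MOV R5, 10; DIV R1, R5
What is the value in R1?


Register state trace:
  MOV R1, 20  → R1 = 20
  MOV R5, 10  → R5 = 10
  DIV R1, R5  → R1 = 20 // 10 = 2
Final: R1 = 2

2


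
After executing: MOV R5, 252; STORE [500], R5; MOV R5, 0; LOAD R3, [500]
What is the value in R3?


Register and memory trace:
  MOV R5, 252  → R5 = 252
  STORE [500], R5  → mem[500] = 252
  MOV R5, 0  → R5 = 0
  LOAD R3, [500]  → R3 = mem[500] = 252
Final: R3 = 252

252


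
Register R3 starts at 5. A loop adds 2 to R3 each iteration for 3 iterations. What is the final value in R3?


Starting value: R3 = 5
  Iter 1: R3 = 5 + 2 = 7
  Iter 2: R3 = 7 + 2 = 9
  Iter 3: R3 = 9 + 2 = 11
Final: R3 = 11

11


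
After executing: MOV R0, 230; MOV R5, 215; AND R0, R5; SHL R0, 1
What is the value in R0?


Register state trace:
  MOV R0, 230  → R0 = 230 (0b11100110)
  MOV R5, 215  → R5 = 215 (0b11010111)
  AND R0, R5  → R0 = 230 AND 215 = 198 (0b11000110)
  SHL R0, 1  → R0 = 198 << 1 = 396
Final: R0 = 396

396


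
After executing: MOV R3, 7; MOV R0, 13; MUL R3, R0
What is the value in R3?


Register state trace:
  MOV R3, 7  → R3 = 7
  MOV R0, 13  → R0 = 13
  MUL R3, R0  → R3 = 7 * 13 = 91
Final: R3 = 91

91


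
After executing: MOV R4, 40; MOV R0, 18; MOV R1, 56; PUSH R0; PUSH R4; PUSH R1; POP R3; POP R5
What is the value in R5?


Stack trace (top is rightmost):
  MOV R4, 40  → R4 = 40
  MOV R0, 18  → R0 = 18
  MOV R1, 56  → R1 = 56
  PUSH R0  → stack: [18]
  PUSH R4  → stack: [18, 40]
  PUSH R1  → stack: [18, 40, 56]
  POP R3  → R3 = 56, stack: [18, 40]
  POP R5  → R5 = 40, stack: [18]
Final: R5 = 40

40


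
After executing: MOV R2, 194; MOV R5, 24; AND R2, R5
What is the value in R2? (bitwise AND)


Register state trace:
  MOV R2, 194  → R2 = 194 (0b11000010)
  MOV R5, 24  → R5 = 24 (0b00011000)
  AND R2, R5  → R2 = 194 AND 24 = 0 (0b00000000)
Final: R2 = 0

0


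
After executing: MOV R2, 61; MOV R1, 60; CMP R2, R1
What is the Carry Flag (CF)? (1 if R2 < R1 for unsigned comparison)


Register state trace:
  MOV R2, 61  → R2 = 61
  MOV R1, 60  → R1 = 60
  CMP R2, R1  → unsigned 61 - 60: no borrow
  61 >= 60, so CF = 0
CF = 0

0


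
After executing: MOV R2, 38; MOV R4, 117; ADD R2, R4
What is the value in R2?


Register state trace:
  MOV R2, 38  → R2 = 38
  MOV R4, 117  → R4 = 117
  ADD R2, R4  → R2 = 38 + 117 = 155
Final: R2 = 155

155


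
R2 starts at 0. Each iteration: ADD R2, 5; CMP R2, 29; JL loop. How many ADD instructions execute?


Loop trace (R2 starts at 0, target 29, step 5):
  ADD #1: R2 = 0 + 5 = 5  → 5 < 29, loop
  ADD #2: R2 = 5 + 5 = 10  → 10 < 29, loop
  ADD #3: R2 = 10 + 5 = 15  → 15 < 29, loop
  ADD #4: R2 = 15 + 5 = 20  → 20 < 29, loop
  ADD #5: R2 = 20 + 5 = 25  → 25 < 29, loop
  ADD #6: R2 = 25 + 5 = 30  → 30 >= 29, exit
Total ADD instructions: 6

6


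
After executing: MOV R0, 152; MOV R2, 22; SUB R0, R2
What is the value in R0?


Register state trace:
  MOV R0, 152  → R0 = 152
  MOV R2, 22  → R2 = 22
  SUB R0, R2  → R0 = 152 - 22 = 130
Final: R0 = 130

130


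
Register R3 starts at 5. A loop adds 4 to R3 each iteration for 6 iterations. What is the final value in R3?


Starting value: R3 = 5
  Iter 1: R3 = 5 + 4 = 9
  Iter 2: R3 = 9 + 4 = 13
  Iter 3: R3 = 13 + 4 = 17
  Iter 4: R3 = 17 + 4 = 21
  Iter 5: R3 = 21 + 4 = 25
  Iter 6: R3 = 25 + 4 = 29
Final: R3 = 29

29


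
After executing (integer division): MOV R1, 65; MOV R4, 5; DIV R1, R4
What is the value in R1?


Register state trace:
  MOV R1, 65  → R1 = 65
  MOV R4, 5  → R4 = 5
  DIV R1, R4  → R1 = 65 // 5 = 13
Final: R1 = 13

13


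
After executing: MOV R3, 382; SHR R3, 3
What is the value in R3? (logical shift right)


Register state trace:
  MOV R3, 382  → R3 = 382
  SHR R3, 3  → R3 = 382 >> 3 = 382 // 2^3 = 47
Final: R3 = 47

47


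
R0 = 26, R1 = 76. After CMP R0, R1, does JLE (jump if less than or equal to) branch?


Trace:
  R0 = 26, R1 = 76
  CMP R0, R1  → compares 26 vs 76
  JLE checks: is 26 less than or equal to 76?
  26 < 76, so condition is true
Branch taken: Yes

Yes


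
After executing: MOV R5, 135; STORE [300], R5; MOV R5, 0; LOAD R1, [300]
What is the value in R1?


Register and memory trace:
  MOV R5, 135  → R5 = 135
  STORE [300], R5  → mem[300] = 135
  MOV R5, 0  → R5 = 0
  LOAD R1, [300]  → R1 = mem[300] = 135
Final: R1 = 135

135


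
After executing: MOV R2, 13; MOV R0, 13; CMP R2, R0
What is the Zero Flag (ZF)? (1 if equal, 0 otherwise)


Register state trace:
  MOV R2, 13  → R2 = 13
  MOV R0, 13  → R0 = 13
  CMP R2, R0  → computes 13 - 13 = 0
  Result is zero, so values are equal
ZF = 1

1


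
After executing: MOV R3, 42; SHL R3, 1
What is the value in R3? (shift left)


Register state trace:
  MOV R3, 42  → R3 = 42
  SHL R3, 1  → R3 = 42 << 1 = 42 * 2^1 = 84
Final: R3 = 84

84


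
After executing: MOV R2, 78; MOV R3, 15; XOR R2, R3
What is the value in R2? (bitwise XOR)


Register state trace:
  MOV R2, 78  → R2 = 78 (0b01001110)
  MOV R3, 15  → R3 = 15 (0b00001111)
  XOR R2, R3  → R2 = 78 XOR 15 = 65 (0b01000001)
Final: R2 = 65

65


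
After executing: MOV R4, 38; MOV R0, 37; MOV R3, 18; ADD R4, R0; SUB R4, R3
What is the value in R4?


Register state trace:
  MOV R4, 38  → R4 = 38
  MOV R0, 37  → R0 = 37
  MOV R3, 18  → R3 = 18
  ADD R4, R0  → R4 = 38 + 37 = 75
  SUB R4, R3  → R4 = 75 - 18 = 57
Final: R4 = 57

57


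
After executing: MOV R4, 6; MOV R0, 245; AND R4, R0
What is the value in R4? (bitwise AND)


Register state trace:
  MOV R4, 6  → R4 = 6 (0b00000110)
  MOV R0, 245  → R0 = 245 (0b11110101)
  AND R4, R0  → R4 = 6 AND 245 = 4 (0b00000100)
Final: R4 = 4

4


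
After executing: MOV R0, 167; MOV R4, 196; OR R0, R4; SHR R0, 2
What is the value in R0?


Register state trace:
  MOV R0, 167  → R0 = 167 (0b10100111)
  MOV R4, 196  → R4 = 196 (0b11000100)
  OR R0, R4  → R0 = 167 OR 196 = 231 (0b11100111)
  SHR R0, 2  → R0 = 231 >> 2 = 57
Final: R0 = 57

57


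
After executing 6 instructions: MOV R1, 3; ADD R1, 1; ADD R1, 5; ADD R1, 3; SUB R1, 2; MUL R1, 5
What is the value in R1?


Register state trace:
  MOV R1, 3  → R1 = 3
  ADD R1, 1  → R1 = 3 + 1 = 4
  ADD R1, 5  → R1 = 4 + 5 = 9
  ADD R1, 3  → R1 = 9 + 3 = 12
  SUB R1, 2  → R1 = 12 - 2 = 10
  MUL R1, 5  → R1 = 10 * 5 = 50
Final: R1 = 50

50


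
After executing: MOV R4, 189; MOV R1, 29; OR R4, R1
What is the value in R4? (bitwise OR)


Register state trace:
  MOV R4, 189  → R4 = 189 (0b10111101)
  MOV R1, 29  → R1 = 29 (0b00011101)
  OR R4, R1   → R4 = 189 OR 29 = 189 (0b10111101)
Final: R4 = 189

189


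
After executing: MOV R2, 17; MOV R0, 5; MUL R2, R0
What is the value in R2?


Register state trace:
  MOV R2, 17  → R2 = 17
  MOV R0, 5  → R0 = 5
  MUL R2, R0  → R2 = 17 * 5 = 85
Final: R2 = 85

85


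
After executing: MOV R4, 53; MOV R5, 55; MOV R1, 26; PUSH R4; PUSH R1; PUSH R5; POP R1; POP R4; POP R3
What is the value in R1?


Stack trace (top is rightmost):
  MOV R4, 53  → R4 = 53
  MOV R5, 55  → R5 = 55
  MOV R1, 26  → R1 = 26
  PUSH R4  → stack: [53]
  PUSH R1  → stack: [53, 26]
  PUSH R5  → stack: [53, 26, 55]
  POP R1  → R1 = 55, stack: [53, 26]
  POP R4  → R4 = 26, stack: [53]
  POP R3  → R3 = 53, stack: []
Final: R1 = 55

55


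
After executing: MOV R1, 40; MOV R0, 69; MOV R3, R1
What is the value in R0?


Register state trace:
  MOV R1, 40  → R1 = 40
  MOV R0, 69  → R0 = 69
  MOV R3, R1  → R3 = 40
Final: R0 = 69

69


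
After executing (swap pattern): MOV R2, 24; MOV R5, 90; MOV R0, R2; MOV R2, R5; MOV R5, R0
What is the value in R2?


Register state trace (swap pattern):
  MOV R2, 24  → R2 = 24
  MOV R5, 90  → R5 = 90
  MOV R0, R2  → R0 = 24  (save R2)
  MOV R2, R5  → R2 = 90  (R2 gets R5's value)
  MOV R5, R0  → R5 = 24  (R5 gets saved value)
Final: R2 = 90

90


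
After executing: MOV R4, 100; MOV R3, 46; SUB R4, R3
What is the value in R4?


Register state trace:
  MOV R4, 100  → R4 = 100
  MOV R3, 46  → R3 = 46
  SUB R4, R3  → R4 = 100 - 46 = 54
Final: R4 = 54

54


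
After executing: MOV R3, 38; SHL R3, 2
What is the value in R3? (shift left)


Register state trace:
  MOV R3, 38  → R3 = 38
  SHL R3, 2  → R3 = 38 << 2 = 38 * 2^2 = 152
Final: R3 = 152

152


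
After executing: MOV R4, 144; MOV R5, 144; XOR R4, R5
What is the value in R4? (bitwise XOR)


Register state trace:
  MOV R4, 144  → R4 = 144 (0b10010000)
  MOV R5, 144  → R5 = 144 (0b10010000)
  XOR R4, R5  → R4 = 144 XOR 144 = 0 (0b00000000)
Final: R4 = 0

0


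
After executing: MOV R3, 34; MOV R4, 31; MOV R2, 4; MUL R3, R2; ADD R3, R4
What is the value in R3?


Register state trace:
  MOV R3, 34  → R3 = 34
  MOV R4, 31  → R4 = 31
  MOV R2, 4  → R2 = 4
  MUL R3, R2  → R3 = 34 * 4 = 136
  ADD R3, R4  → R3 = 136 + 31 = 167
Final: R3 = 167

167


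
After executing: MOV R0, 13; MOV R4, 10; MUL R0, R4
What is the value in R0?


Register state trace:
  MOV R0, 13  → R0 = 13
  MOV R4, 10  → R4 = 10
  MUL R0, R4  → R0 = 13 * 10 = 130
Final: R0 = 130

130


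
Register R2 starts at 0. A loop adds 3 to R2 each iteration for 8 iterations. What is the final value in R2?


Starting value: R2 = 0
  Iter 1: R2 = 0 + 3 = 3
  Iter 2: R2 = 3 + 3 = 6
  Iter 3: R2 = 6 + 3 = 9
  Iter 4: R2 = 9 + 3 = 12
  Iter 5: R2 = 12 + 3 = 15
  Iter 6: R2 = 15 + 3 = 18
  Iter 7: R2 = 18 + 3 = 21
  Iter 8: R2 = 21 + 3 = 24
Final: R2 = 24

24


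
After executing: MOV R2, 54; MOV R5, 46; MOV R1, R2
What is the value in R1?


Register state trace:
  MOV R2, 54  → R2 = 54
  MOV R5, 46  → R5 = 46
  MOV R1, R2  → R1 = 54
Final: R1 = 54

54


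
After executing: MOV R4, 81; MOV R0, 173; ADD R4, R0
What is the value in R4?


Register state trace:
  MOV R4, 81  → R4 = 81
  MOV R0, 173  → R0 = 173
  ADD R4, R0  → R4 = 81 + 173 = 254
Final: R4 = 254

254


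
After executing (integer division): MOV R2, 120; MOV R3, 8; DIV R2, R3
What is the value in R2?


Register state trace:
  MOV R2, 120  → R2 = 120
  MOV R3, 8  → R3 = 8
  DIV R2, R3  → R2 = 120 // 8 = 15
Final: R2 = 15

15


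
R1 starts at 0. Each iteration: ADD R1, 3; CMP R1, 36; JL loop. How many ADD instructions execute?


Loop trace (R1 starts at 0, target 36, step 3):
  ADD #1: R1 = 0 + 3 = 3  → 3 < 36, loop
  ADD #2: R1 = 3 + 3 = 6  → 6 < 36, loop
  ADD #3: R1 = 6 + 3 = 9  → 9 < 36, loop
  ADD #4: R1 = 9 + 3 = 12  → 12 < 36, loop
  ADD #5: R1 = 12 + 3 = 15  → 15 < 36, loop
  ADD #6: R1 = 15 + 3 = 18  → 18 < 36, loop
  ADD #7: R1 = 18 + 3 = 21  → 21 < 36, loop
  ADD #8: R1 = 21 + 3 = 24  → 24 < 36, loop
  ADD #9: R1 = 24 + 3 = 27  → 27 < 36, loop
  ADD #10: R1 = 27 + 3 = 30  → 30 < 36, loop
  ADD #11: R1 = 30 + 3 = 33  → 33 < 36, loop
  ADD #12: R1 = 33 + 3 = 36  → 36 >= 36, exit
Total ADD instructions: 12

12


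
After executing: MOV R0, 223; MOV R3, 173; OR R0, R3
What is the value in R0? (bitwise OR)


Register state trace:
  MOV R0, 223  → R0 = 223 (0b11011111)
  MOV R3, 173  → R3 = 173 (0b10101101)
  OR R0, R3   → R0 = 223 OR 173 = 255 (0b11111111)
Final: R0 = 255

255


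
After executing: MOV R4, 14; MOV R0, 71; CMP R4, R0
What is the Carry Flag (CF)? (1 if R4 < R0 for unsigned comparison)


Register state trace:
  MOV R4, 14  → R4 = 14
  MOV R0, 71  → R0 = 71
  CMP R4, R0  → unsigned 14 - 71: borrow occurs
  14 < 71, so CF = 1
CF = 1

1


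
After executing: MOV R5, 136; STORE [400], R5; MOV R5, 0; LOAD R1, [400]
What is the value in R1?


Register and memory trace:
  MOV R5, 136  → R5 = 136
  STORE [400], R5  → mem[400] = 136
  MOV R5, 0  → R5 = 0
  LOAD R1, [400]  → R1 = mem[400] = 136
Final: R1 = 136

136


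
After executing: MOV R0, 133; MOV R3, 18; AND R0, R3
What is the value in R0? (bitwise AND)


Register state trace:
  MOV R0, 133  → R0 = 133 (0b10000101)
  MOV R3, 18  → R3 = 18 (0b00010010)
  AND R0, R3  → R0 = 133 AND 18 = 0 (0b00000000)
Final: R0 = 0

0


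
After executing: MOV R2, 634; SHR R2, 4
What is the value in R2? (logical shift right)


Register state trace:
  MOV R2, 634  → R2 = 634
  SHR R2, 4  → R2 = 634 >> 4 = 634 // 2^4 = 39
Final: R2 = 39

39


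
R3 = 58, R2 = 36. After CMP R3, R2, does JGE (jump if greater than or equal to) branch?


Trace:
  R3 = 58, R2 = 36
  CMP R3, R2  → compares 58 vs 36
  JGE checks: is 58 greater than or equal to 36?
  58 > 36, so condition is true
Branch taken: Yes

Yes


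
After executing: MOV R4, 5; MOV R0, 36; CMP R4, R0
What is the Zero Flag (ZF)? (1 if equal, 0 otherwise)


Register state trace:
  MOV R4, 5  → R4 = 5
  MOV R0, 36  → R0 = 36
  CMP R4, R0  → computes 5 - 36 = -31
  Result is nonzero, so values are not equal
ZF = 0

0


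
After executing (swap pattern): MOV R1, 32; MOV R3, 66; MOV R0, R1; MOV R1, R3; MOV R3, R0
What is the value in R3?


Register state trace (swap pattern):
  MOV R1, 32  → R1 = 32
  MOV R3, 66  → R3 = 66
  MOV R0, R1  → R0 = 32  (save R1)
  MOV R1, R3  → R1 = 66  (R1 gets R3's value)
  MOV R3, R0  → R3 = 32  (R3 gets saved value)
Final: R3 = 32

32


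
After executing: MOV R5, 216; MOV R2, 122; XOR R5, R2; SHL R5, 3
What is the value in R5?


Register state trace:
  MOV R5, 216  → R5 = 216 (0b11011000)
  MOV R2, 122  → R2 = 122 (0b01111010)
  XOR R5, R2  → R5 = 216 XOR 122 = 162 (0b10100010)
  SHL R5, 3  → R5 = 162 << 3 = 1296
Final: R5 = 1296

1296


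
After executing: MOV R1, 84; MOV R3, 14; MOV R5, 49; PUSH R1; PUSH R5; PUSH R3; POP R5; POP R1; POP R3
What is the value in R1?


Stack trace (top is rightmost):
  MOV R1, 84  → R1 = 84
  MOV R3, 14  → R3 = 14
  MOV R5, 49  → R5 = 49
  PUSH R1  → stack: [84]
  PUSH R5  → stack: [84, 49]
  PUSH R3  → stack: [84, 49, 14]
  POP R5  → R5 = 14, stack: [84, 49]
  POP R1  → R1 = 49, stack: [84]
  POP R3  → R3 = 84, stack: []
Final: R1 = 49

49


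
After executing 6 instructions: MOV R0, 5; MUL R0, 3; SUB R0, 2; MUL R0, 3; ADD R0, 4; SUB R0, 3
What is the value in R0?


Register state trace:
  MOV R0, 5  → R0 = 5
  MUL R0, 3  → R0 = 5 * 3 = 15
  SUB R0, 2  → R0 = 15 - 2 = 13
  MUL R0, 3  → R0 = 13 * 3 = 39
  ADD R0, 4  → R0 = 39 + 4 = 43
  SUB R0, 3  → R0 = 43 - 3 = 40
Final: R0 = 40

40


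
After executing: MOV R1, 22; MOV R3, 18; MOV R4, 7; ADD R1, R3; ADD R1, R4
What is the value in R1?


Register state trace:
  MOV R1, 22  → R1 = 22
  MOV R3, 18  → R3 = 18
  MOV R4, 7  → R4 = 7
  ADD R1, R3  → R1 = 22 + 18 = 40
  ADD R1, R4  → R1 = 40 + 7 = 47
Final: R1 = 47

47


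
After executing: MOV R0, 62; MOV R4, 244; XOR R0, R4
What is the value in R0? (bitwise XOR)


Register state trace:
  MOV R0, 62  → R0 = 62 (0b00111110)
  MOV R4, 244  → R4 = 244 (0b11110100)
  XOR R0, R4  → R0 = 62 XOR 244 = 202 (0b11001010)
Final: R0 = 202

202


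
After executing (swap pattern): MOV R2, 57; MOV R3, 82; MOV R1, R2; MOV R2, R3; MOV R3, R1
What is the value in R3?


Register state trace (swap pattern):
  MOV R2, 57  → R2 = 57
  MOV R3, 82  → R3 = 82
  MOV R1, R2  → R1 = 57  (save R2)
  MOV R2, R3  → R2 = 82  (R2 gets R3's value)
  MOV R3, R1  → R3 = 57  (R3 gets saved value)
Final: R3 = 57

57


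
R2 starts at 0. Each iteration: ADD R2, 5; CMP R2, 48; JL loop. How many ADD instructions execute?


Loop trace (R2 starts at 0, target 48, step 5):
  ADD #1: R2 = 0 + 5 = 5  → 5 < 48, loop
  ADD #2: R2 = 5 + 5 = 10  → 10 < 48, loop
  ADD #3: R2 = 10 + 5 = 15  → 15 < 48, loop
  ADD #4: R2 = 15 + 5 = 20  → 20 < 48, loop
  ADD #5: R2 = 20 + 5 = 25  → 25 < 48, loop
  ADD #6: R2 = 25 + 5 = 30  → 30 < 48, loop
  ADD #7: R2 = 30 + 5 = 35  → 35 < 48, loop
  ADD #8: R2 = 35 + 5 = 40  → 40 < 48, loop
  ADD #9: R2 = 40 + 5 = 45  → 45 < 48, loop
  ADD #10: R2 = 45 + 5 = 50  → 50 >= 48, exit
Total ADD instructions: 10

10


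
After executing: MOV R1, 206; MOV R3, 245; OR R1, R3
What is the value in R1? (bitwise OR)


Register state trace:
  MOV R1, 206  → R1 = 206 (0b11001110)
  MOV R3, 245  → R3 = 245 (0b11110101)
  OR R1, R3   → R1 = 206 OR 245 = 255 (0b11111111)
Final: R1 = 255

255


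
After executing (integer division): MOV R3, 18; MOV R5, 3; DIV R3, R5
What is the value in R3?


Register state trace:
  MOV R3, 18  → R3 = 18
  MOV R5, 3  → R5 = 3
  DIV R3, R5  → R3 = 18 // 3 = 6
Final: R3 = 6

6


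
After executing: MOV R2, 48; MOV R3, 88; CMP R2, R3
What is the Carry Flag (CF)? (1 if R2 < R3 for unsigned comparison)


Register state trace:
  MOV R2, 48  → R2 = 48
  MOV R3, 88  → R3 = 88
  CMP R2, R3  → unsigned 48 - 88: borrow occurs
  48 < 88, so CF = 1
CF = 1

1


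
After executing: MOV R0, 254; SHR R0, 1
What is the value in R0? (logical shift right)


Register state trace:
  MOV R0, 254  → R0 = 254
  SHR R0, 1  → R0 = 254 >> 1 = 254 // 2^1 = 127
Final: R0 = 127

127


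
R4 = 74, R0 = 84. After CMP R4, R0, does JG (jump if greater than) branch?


Trace:
  R4 = 74, R0 = 84
  CMP R4, R0  → compares 74 vs 84
  JG checks: is 74 greater than 84?
  74 < 84, so condition is false
Branch taken: No

No


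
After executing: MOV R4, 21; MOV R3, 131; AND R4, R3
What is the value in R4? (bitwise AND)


Register state trace:
  MOV R4, 21  → R4 = 21 (0b00010101)
  MOV R3, 131  → R3 = 131 (0b10000011)
  AND R4, R3  → R4 = 21 AND 131 = 1 (0b00000001)
Final: R4 = 1

1


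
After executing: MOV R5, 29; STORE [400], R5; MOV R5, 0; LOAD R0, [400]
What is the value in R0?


Register and memory trace:
  MOV R5, 29  → R5 = 29
  STORE [400], R5  → mem[400] = 29
  MOV R5, 0  → R5 = 0
  LOAD R0, [400]  → R0 = mem[400] = 29
Final: R0 = 29

29


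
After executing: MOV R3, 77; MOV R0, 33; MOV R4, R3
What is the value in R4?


Register state trace:
  MOV R3, 77  → R3 = 77
  MOV R0, 33  → R0 = 33
  MOV R4, R3  → R4 = 77
Final: R4 = 77

77


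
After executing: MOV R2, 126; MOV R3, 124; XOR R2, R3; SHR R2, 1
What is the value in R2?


Register state trace:
  MOV R2, 126  → R2 = 126 (0b01111110)
  MOV R3, 124  → R3 = 124 (0b01111100)
  XOR R2, R3  → R2 = 126 XOR 124 = 2 (0b00000010)
  SHR R2, 1  → R2 = 2 >> 1 = 1
Final: R2 = 1

1


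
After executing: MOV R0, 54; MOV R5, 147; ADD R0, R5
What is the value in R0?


Register state trace:
  MOV R0, 54  → R0 = 54
  MOV R5, 147  → R5 = 147
  ADD R0, R5  → R0 = 54 + 147 = 201
Final: R0 = 201

201


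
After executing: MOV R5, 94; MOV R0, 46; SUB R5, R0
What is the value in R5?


Register state trace:
  MOV R5, 94  → R5 = 94
  MOV R0, 46  → R0 = 46
  SUB R5, R0  → R5 = 94 - 46 = 48
Final: R5 = 48

48


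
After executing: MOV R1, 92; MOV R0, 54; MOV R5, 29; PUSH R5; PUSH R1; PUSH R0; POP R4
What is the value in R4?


Stack trace (top is rightmost):
  MOV R1, 92  → R1 = 92
  MOV R0, 54  → R0 = 54
  MOV R5, 29  → R5 = 29
  PUSH R5  → stack: [29]
  PUSH R1  → stack: [29, 92]
  PUSH R0  → stack: [29, 92, 54]
  POP R4  → R4 = 54, stack: [29, 92]
Final: R4 = 54

54


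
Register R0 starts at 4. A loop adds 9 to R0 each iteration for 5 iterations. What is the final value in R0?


Starting value: R0 = 4
  Iter 1: R0 = 4 + 9 = 13
  Iter 2: R0 = 13 + 9 = 22
  Iter 3: R0 = 22 + 9 = 31
  Iter 4: R0 = 31 + 9 = 40
  Iter 5: R0 = 40 + 9 = 49
Final: R0 = 49

49


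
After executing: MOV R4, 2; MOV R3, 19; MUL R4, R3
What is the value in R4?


Register state trace:
  MOV R4, 2  → R4 = 2
  MOV R3, 19  → R3 = 19
  MUL R4, R3  → R4 = 2 * 19 = 38
Final: R4 = 38

38


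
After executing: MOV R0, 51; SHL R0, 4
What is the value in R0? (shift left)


Register state trace:
  MOV R0, 51  → R0 = 51
  SHL R0, 4  → R0 = 51 << 4 = 51 * 2^4 = 816
Final: R0 = 816

816


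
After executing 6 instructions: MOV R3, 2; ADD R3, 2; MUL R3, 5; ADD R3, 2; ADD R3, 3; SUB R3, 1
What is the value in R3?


Register state trace:
  MOV R3, 2  → R3 = 2
  ADD R3, 2  → R3 = 2 + 2 = 4
  MUL R3, 5  → R3 = 4 * 5 = 20
  ADD R3, 2  → R3 = 20 + 2 = 22
  ADD R3, 3  → R3 = 22 + 3 = 25
  SUB R3, 1  → R3 = 25 - 1 = 24
Final: R3 = 24

24


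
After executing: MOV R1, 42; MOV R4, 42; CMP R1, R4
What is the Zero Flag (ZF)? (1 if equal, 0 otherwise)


Register state trace:
  MOV R1, 42  → R1 = 42
  MOV R4, 42  → R4 = 42
  CMP R1, R4  → computes 42 - 42 = 0
  Result is zero, so values are equal
ZF = 1

1


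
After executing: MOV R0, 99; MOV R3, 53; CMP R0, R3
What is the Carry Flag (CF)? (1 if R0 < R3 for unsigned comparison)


Register state trace:
  MOV R0, 99  → R0 = 99
  MOV R3, 53  → R3 = 53
  CMP R0, R3  → unsigned 99 - 53: no borrow
  99 >= 53, so CF = 0
CF = 0

0


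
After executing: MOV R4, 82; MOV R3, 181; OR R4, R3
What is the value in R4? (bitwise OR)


Register state trace:
  MOV R4, 82  → R4 = 82 (0b01010010)
  MOV R3, 181  → R3 = 181 (0b10110101)
  OR R4, R3   → R4 = 82 OR 181 = 247 (0b11110111)
Final: R4 = 247

247


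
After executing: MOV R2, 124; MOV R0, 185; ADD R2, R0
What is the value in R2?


Register state trace:
  MOV R2, 124  → R2 = 124
  MOV R0, 185  → R0 = 185
  ADD R2, R0  → R2 = 124 + 185 = 309
Final: R2 = 309

309


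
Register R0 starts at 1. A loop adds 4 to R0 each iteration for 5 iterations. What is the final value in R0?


Starting value: R0 = 1
  Iter 1: R0 = 1 + 4 = 5
  Iter 2: R0 = 5 + 4 = 9
  Iter 3: R0 = 9 + 4 = 13
  Iter 4: R0 = 13 + 4 = 17
  Iter 5: R0 = 17 + 4 = 21
Final: R0 = 21

21


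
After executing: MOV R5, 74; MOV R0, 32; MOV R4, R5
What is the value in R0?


Register state trace:
  MOV R5, 74  → R5 = 74
  MOV R0, 32  → R0 = 32
  MOV R4, R5  → R4 = 74
Final: R0 = 32

32


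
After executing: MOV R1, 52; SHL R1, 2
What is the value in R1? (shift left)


Register state trace:
  MOV R1, 52  → R1 = 52
  SHL R1, 2  → R1 = 52 << 2 = 52 * 2^2 = 208
Final: R1 = 208

208


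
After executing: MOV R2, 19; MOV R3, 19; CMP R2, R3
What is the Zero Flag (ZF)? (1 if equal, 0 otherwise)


Register state trace:
  MOV R2, 19  → R2 = 19
  MOV R3, 19  → R3 = 19
  CMP R2, R3  → computes 19 - 19 = 0
  Result is zero, so values are equal
ZF = 1

1


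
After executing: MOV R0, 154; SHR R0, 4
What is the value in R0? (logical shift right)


Register state trace:
  MOV R0, 154  → R0 = 154
  SHR R0, 4  → R0 = 154 >> 4 = 154 // 2^4 = 9
Final: R0 = 9

9


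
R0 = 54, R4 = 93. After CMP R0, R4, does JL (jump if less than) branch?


Trace:
  R0 = 54, R4 = 93
  CMP R0, R4  → compares 54 vs 93
  JL checks: is 54 less than 93?
  54 < 93, so condition is true
Branch taken: Yes

Yes


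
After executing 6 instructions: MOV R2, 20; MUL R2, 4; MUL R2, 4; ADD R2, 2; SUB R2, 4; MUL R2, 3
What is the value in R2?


Register state trace:
  MOV R2, 20  → R2 = 20
  MUL R2, 4  → R2 = 20 * 4 = 80
  MUL R2, 4  → R2 = 80 * 4 = 320
  ADD R2, 2  → R2 = 320 + 2 = 322
  SUB R2, 4  → R2 = 322 - 4 = 318
  MUL R2, 3  → R2 = 318 * 3 = 954
Final: R2 = 954

954


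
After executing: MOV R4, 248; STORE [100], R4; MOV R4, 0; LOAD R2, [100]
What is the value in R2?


Register and memory trace:
  MOV R4, 248  → R4 = 248
  STORE [100], R4  → mem[100] = 248
  MOV R4, 0  → R4 = 0
  LOAD R2, [100]  → R2 = mem[100] = 248
Final: R2 = 248

248


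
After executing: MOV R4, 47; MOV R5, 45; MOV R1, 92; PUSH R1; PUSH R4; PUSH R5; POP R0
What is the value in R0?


Stack trace (top is rightmost):
  MOV R4, 47  → R4 = 47
  MOV R5, 45  → R5 = 45
  MOV R1, 92  → R1 = 92
  PUSH R1  → stack: [92]
  PUSH R4  → stack: [92, 47]
  PUSH R5  → stack: [92, 47, 45]
  POP R0  → R0 = 45, stack: [92, 47]
Final: R0 = 45

45


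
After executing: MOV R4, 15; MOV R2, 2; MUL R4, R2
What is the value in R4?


Register state trace:
  MOV R4, 15  → R4 = 15
  MOV R2, 2  → R2 = 2
  MUL R4, R2  → R4 = 15 * 2 = 30
Final: R4 = 30

30


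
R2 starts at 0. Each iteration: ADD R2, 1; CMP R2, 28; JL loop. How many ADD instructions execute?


Loop trace (R2 starts at 0, target 28, step 1):
  ADD #1: R2 = 0 + 1 = 1  → 1 < 28, loop
  ADD #2: R2 = 1 + 1 = 2  → 2 < 28, loop
  ADD #3: R2 = 2 + 1 = 3  → 3 < 28, loop
  ADD #4: R2 = 3 + 1 = 4  → 4 < 28, loop
  ADD #5: R2 = 4 + 1 = 5  → 5 < 28, loop
  ADD #6: R2 = 5 + 1 = 6  → 6 < 28, loop
  ADD #7: R2 = 6 + 1 = 7  → 7 < 28, loop
  ADD #8: R2 = 7 + 1 = 8  → 8 < 28, loop
  ADD #9: R2 = 8 + 1 = 9  → 9 < 28, loop
  ADD #10: R2 = 9 + 1 = 10  → 10 < 28, loop
  ADD #11: R2 = 10 + 1 = 11  → 11 < 28, loop
  ADD #12: R2 = 11 + 1 = 12  → 12 < 28, loop
  ADD #13: R2 = 12 + 1 = 13  → 13 < 28, loop
  ADD #14: R2 = 13 + 1 = 14  → 14 < 28, loop
  ADD #15: R2 = 14 + 1 = 15  → 15 < 28, loop
  ADD #16: R2 = 15 + 1 = 16  → 16 < 28, loop
  ADD #17: R2 = 16 + 1 = 17  → 17 < 28, loop
  ADD #18: R2 = 17 + 1 = 18  → 18 < 28, loop
  ADD #19: R2 = 18 + 1 = 19  → 19 < 28, loop
  ADD #20: R2 = 19 + 1 = 20  → 20 < 28, loop
  ADD #21: R2 = 20 + 1 = 21  → 21 < 28, loop
  ADD #22: R2 = 21 + 1 = 22  → 22 < 28, loop
  ADD #23: R2 = 22 + 1 = 23  → 23 < 28, loop
  ADD #24: R2 = 23 + 1 = 24  → 24 < 28, loop
  ADD #25: R2 = 24 + 1 = 25  → 25 < 28, loop
  ADD #26: R2 = 25 + 1 = 26  → 26 < 28, loop
  ADD #27: R2 = 26 + 1 = 27  → 27 < 28, loop
  ADD #28: R2 = 27 + 1 = 28  → 28 >= 28, exit
Total ADD instructions: 28

28


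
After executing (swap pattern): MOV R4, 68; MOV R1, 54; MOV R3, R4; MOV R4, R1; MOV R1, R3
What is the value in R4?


Register state trace (swap pattern):
  MOV R4, 68  → R4 = 68
  MOV R1, 54  → R1 = 54
  MOV R3, R4  → R3 = 68  (save R4)
  MOV R4, R1  → R4 = 54  (R4 gets R1's value)
  MOV R1, R3  → R1 = 68  (R1 gets saved value)
Final: R4 = 54

54


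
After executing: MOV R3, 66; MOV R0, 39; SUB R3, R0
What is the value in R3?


Register state trace:
  MOV R3, 66  → R3 = 66
  MOV R0, 39  → R0 = 39
  SUB R3, R0  → R3 = 66 - 39 = 27
Final: R3 = 27

27


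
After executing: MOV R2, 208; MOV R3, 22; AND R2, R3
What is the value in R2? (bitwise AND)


Register state trace:
  MOV R2, 208  → R2 = 208 (0b11010000)
  MOV R3, 22  → R3 = 22 (0b00010110)
  AND R2, R3  → R2 = 208 AND 22 = 16 (0b00010000)
Final: R2 = 16

16


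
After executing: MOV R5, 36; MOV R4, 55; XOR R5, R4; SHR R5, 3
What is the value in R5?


Register state trace:
  MOV R5, 36  → R5 = 36 (0b00100100)
  MOV R4, 55  → R4 = 55 (0b00110111)
  XOR R5, R4  → R5 = 36 XOR 55 = 19 (0b00010011)
  SHR R5, 3  → R5 = 19 >> 3 = 2
Final: R5 = 2

2


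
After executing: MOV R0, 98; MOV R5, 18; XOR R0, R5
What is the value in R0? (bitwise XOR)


Register state trace:
  MOV R0, 98  → R0 = 98 (0b01100010)
  MOV R5, 18  → R5 = 18 (0b00010010)
  XOR R0, R5  → R0 = 98 XOR 18 = 112 (0b01110000)
Final: R0 = 112

112


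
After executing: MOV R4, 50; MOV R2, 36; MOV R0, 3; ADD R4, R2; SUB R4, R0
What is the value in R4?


Register state trace:
  MOV R4, 50  → R4 = 50
  MOV R2, 36  → R2 = 36
  MOV R0, 3  → R0 = 3
  ADD R4, R2  → R4 = 50 + 36 = 86
  SUB R4, R0  → R4 = 86 - 3 = 83
Final: R4 = 83

83


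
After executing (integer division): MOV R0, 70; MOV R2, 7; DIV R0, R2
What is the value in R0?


Register state trace:
  MOV R0, 70  → R0 = 70
  MOV R2, 7  → R2 = 7
  DIV R0, R2  → R0 = 70 // 7 = 10
Final: R0 = 10

10


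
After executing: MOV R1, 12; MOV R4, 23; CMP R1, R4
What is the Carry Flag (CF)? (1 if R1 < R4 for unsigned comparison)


Register state trace:
  MOV R1, 12  → R1 = 12
  MOV R4, 23  → R4 = 23
  CMP R1, R4  → unsigned 12 - 23: borrow occurs
  12 < 23, so CF = 1
CF = 1

1


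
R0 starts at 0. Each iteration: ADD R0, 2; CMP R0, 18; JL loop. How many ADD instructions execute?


Loop trace (R0 starts at 0, target 18, step 2):
  ADD #1: R0 = 0 + 2 = 2  → 2 < 18, loop
  ADD #2: R0 = 2 + 2 = 4  → 4 < 18, loop
  ADD #3: R0 = 4 + 2 = 6  → 6 < 18, loop
  ADD #4: R0 = 6 + 2 = 8  → 8 < 18, loop
  ADD #5: R0 = 8 + 2 = 10  → 10 < 18, loop
  ADD #6: R0 = 10 + 2 = 12  → 12 < 18, loop
  ADD #7: R0 = 12 + 2 = 14  → 14 < 18, loop
  ADD #8: R0 = 14 + 2 = 16  → 16 < 18, loop
  ADD #9: R0 = 16 + 2 = 18  → 18 >= 18, exit
Total ADD instructions: 9

9


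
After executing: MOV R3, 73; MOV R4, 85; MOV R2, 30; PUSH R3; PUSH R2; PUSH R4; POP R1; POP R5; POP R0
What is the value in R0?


Stack trace (top is rightmost):
  MOV R3, 73  → R3 = 73
  MOV R4, 85  → R4 = 85
  MOV R2, 30  → R2 = 30
  PUSH R3  → stack: [73]
  PUSH R2  → stack: [73, 30]
  PUSH R4  → stack: [73, 30, 85]
  POP R1  → R1 = 85, stack: [73, 30]
  POP R5  → R5 = 30, stack: [73]
  POP R0  → R0 = 73, stack: []
Final: R0 = 73

73


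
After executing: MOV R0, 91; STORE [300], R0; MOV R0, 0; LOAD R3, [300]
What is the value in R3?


Register and memory trace:
  MOV R0, 91  → R0 = 91
  STORE [300], R0  → mem[300] = 91
  MOV R0, 0  → R0 = 0
  LOAD R3, [300]  → R3 = mem[300] = 91
Final: R3 = 91

91


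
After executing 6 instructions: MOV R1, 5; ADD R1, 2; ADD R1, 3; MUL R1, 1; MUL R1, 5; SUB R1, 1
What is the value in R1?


Register state trace:
  MOV R1, 5  → R1 = 5
  ADD R1, 2  → R1 = 5 + 2 = 7
  ADD R1, 3  → R1 = 7 + 3 = 10
  MUL R1, 1  → R1 = 10 * 1 = 10
  MUL R1, 5  → R1 = 10 * 5 = 50
  SUB R1, 1  → R1 = 50 - 1 = 49
Final: R1 = 49

49


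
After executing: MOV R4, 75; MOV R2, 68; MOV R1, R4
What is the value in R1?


Register state trace:
  MOV R4, 75  → R4 = 75
  MOV R2, 68  → R2 = 68
  MOV R1, R4  → R1 = 75
Final: R1 = 75

75


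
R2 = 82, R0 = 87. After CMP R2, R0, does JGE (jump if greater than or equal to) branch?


Trace:
  R2 = 82, R0 = 87
  CMP R2, R0  → compares 82 vs 87
  JGE checks: is 82 greater than or equal to 87?
  82 < 87, so condition is false
Branch taken: No

No


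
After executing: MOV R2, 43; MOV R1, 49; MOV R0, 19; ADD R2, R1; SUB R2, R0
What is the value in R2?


Register state trace:
  MOV R2, 43  → R2 = 43
  MOV R1, 49  → R1 = 49
  MOV R0, 19  → R0 = 19
  ADD R2, R1  → R2 = 43 + 49 = 92
  SUB R2, R0  → R2 = 92 - 19 = 73
Final: R2 = 73

73


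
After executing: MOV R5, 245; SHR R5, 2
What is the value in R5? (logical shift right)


Register state trace:
  MOV R5, 245  → R5 = 245
  SHR R5, 2  → R5 = 245 >> 2 = 245 // 2^2 = 61
Final: R5 = 61

61


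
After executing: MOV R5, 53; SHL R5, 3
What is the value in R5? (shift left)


Register state trace:
  MOV R5, 53  → R5 = 53
  SHL R5, 3  → R5 = 53 << 3 = 53 * 2^3 = 424
Final: R5 = 424

424


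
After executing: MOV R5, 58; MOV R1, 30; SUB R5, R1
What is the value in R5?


Register state trace:
  MOV R5, 58  → R5 = 58
  MOV R1, 30  → R1 = 30
  SUB R5, R1  → R5 = 58 - 30 = 28
Final: R5 = 28

28


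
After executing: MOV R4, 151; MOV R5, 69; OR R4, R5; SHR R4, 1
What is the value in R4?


Register state trace:
  MOV R4, 151  → R4 = 151 (0b10010111)
  MOV R5, 69  → R5 = 69 (0b01000101)
  OR R4, R5  → R4 = 151 OR 69 = 215 (0b11010111)
  SHR R4, 1  → R4 = 215 >> 1 = 107
Final: R4 = 107

107


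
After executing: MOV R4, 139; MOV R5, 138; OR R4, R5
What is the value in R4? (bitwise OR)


Register state trace:
  MOV R4, 139  → R4 = 139 (0b10001011)
  MOV R5, 138  → R5 = 138 (0b10001010)
  OR R4, R5   → R4 = 139 OR 138 = 139 (0b10001011)
Final: R4 = 139

139


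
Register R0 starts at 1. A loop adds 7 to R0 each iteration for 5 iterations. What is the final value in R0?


Starting value: R0 = 1
  Iter 1: R0 = 1 + 7 = 8
  Iter 2: R0 = 8 + 7 = 15
  Iter 3: R0 = 15 + 7 = 22
  Iter 4: R0 = 22 + 7 = 29
  Iter 5: R0 = 29 + 7 = 36
Final: R0 = 36

36


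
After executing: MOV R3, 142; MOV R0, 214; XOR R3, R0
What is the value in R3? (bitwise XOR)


Register state trace:
  MOV R3, 142  → R3 = 142 (0b10001110)
  MOV R0, 214  → R0 = 214 (0b11010110)
  XOR R3, R0  → R3 = 142 XOR 214 = 88 (0b01011000)
Final: R3 = 88

88


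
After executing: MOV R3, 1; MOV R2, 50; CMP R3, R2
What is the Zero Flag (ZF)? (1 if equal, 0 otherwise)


Register state trace:
  MOV R3, 1  → R3 = 1
  MOV R2, 50  → R2 = 50
  CMP R3, R2  → computes 1 - 50 = -49
  Result is nonzero, so values are not equal
ZF = 0

0


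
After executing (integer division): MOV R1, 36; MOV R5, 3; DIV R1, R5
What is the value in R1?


Register state trace:
  MOV R1, 36  → R1 = 36
  MOV R5, 3  → R5 = 3
  DIV R1, R5  → R1 = 36 // 3 = 12
Final: R1 = 12

12


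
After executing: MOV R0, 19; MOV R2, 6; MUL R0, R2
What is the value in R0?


Register state trace:
  MOV R0, 19  → R0 = 19
  MOV R2, 6  → R2 = 6
  MUL R0, R2  → R0 = 19 * 6 = 114
Final: R0 = 114

114


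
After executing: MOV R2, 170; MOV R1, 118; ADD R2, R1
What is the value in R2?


Register state trace:
  MOV R2, 170  → R2 = 170
  MOV R1, 118  → R1 = 118
  ADD R2, R1  → R2 = 170 + 118 = 288
Final: R2 = 288

288


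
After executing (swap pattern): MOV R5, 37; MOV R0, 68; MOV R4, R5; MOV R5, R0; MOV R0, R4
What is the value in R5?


Register state trace (swap pattern):
  MOV R5, 37  → R5 = 37
  MOV R0, 68  → R0 = 68
  MOV R4, R5  → R4 = 37  (save R5)
  MOV R5, R0  → R5 = 68  (R5 gets R0's value)
  MOV R0, R4  → R0 = 37  (R0 gets saved value)
Final: R5 = 68

68


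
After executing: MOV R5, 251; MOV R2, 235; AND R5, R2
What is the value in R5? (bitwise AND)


Register state trace:
  MOV R5, 251  → R5 = 251 (0b11111011)
  MOV R2, 235  → R2 = 235 (0b11101011)
  AND R5, R2  → R5 = 251 AND 235 = 235 (0b11101011)
Final: R5 = 235

235
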